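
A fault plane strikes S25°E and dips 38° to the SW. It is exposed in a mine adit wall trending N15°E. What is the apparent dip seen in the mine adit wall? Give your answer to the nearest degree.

27°

The section lies 40° from the strike.
tan(apparent dip) = tan 38° · sin 40° = 0.5022
α = arctan(0.5022) = 26.67°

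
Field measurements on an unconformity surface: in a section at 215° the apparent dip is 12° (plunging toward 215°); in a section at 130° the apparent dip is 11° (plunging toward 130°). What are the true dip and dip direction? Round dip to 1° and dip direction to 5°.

true dip 15°, dip direction 175°

The two traces are lines in the plane: v₁ = (sin 215°·cos 12°, cos 215°·cos 12°, −sin 12°), v₂ = (sin 130°·cos 11°, cos 130°·cos 11°, −sin 11°).
The plane normal is n = v₁ × v₂ ∝ (0.022, -0.263, 0.957).
True dip = arccos(n_z / |n|) = arccos(0.9639) = 15.4°.
Dip direction = azimuth of (n_x, n_y) = atan2(0.022, -0.263) = 175°.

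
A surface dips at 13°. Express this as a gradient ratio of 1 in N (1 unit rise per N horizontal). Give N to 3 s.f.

1 in 4.33

1 : N means tan θ = 1/N, so N = 1/tan 13° = 1/0.2309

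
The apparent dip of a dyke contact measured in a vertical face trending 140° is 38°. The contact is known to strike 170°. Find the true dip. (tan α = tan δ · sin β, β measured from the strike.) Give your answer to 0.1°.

β = acute angle between strike 170° and section 140° = 30°.
tan δ = tan α / sin β = tan 38° / sin 30° = 0.7813 / 0.5000 = 1.5626
δ = arctan(1.5626) = 57.38°

57.4°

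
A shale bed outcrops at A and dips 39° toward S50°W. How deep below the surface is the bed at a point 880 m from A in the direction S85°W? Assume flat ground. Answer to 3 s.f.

584 m

The hole lies 35° from the dip direction, so the down-dip offset is 880 × cos 35° = 720.85 m.
Depth = down-dip offset × tan(dip) = 720.85 × tan 39° = 720.85 × 0.8098
Depth = 583.74 m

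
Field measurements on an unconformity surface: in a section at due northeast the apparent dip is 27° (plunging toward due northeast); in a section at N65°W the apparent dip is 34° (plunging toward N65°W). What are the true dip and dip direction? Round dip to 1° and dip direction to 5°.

true dip 46°, dip direction 345°

The two traces are lines in the plane: v₁ = (sin 45°·cos 27°, cos 45°·cos 27°, −sin 27°), v₂ = (sin 295°·cos 34°, cos 295°·cos 34°, −sin 34°).
Cross product v₁ × v₂ gives the pole to the plane: n ∝ (-0.193, 0.693, 0.694).
Dip δ = arctan(|n_h|/n_z) = arctan(0.720/0.694) = 46.0°.
The horizontal component of n points toward azimuth atan2(n_x, n_y) = 344°, the dip direction.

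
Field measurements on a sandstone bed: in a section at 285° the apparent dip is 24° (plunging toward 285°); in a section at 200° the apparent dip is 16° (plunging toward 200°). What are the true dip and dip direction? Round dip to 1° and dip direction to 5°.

Represent each trace as a vector plunging at its apparent dip toward its trend (east-north-up frame): v₁ = (-0.882, 0.236, -0.407), v₂ = (-0.329, -0.903, -0.276).
Cross product v₁ × v₂ gives the pole to the plane: n ∝ (-0.433, -0.110, 0.875).
Dip δ = arctan(|n_h|/n_z) = arctan(0.446/0.875) = 27.0°.
The horizontal component of n points toward azimuth atan2(n_x, n_y) = 256°, the dip direction.

true dip 27°, dip direction 255°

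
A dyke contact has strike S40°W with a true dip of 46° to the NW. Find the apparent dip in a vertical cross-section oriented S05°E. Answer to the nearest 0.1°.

36.2°

Angle between strike (S40°W) and section (S05°E): β = 45°.
tan(apparent dip) = tan 46° · sin 45° = 0.7322
apparent dip = arctan 0.7322 = 36.21°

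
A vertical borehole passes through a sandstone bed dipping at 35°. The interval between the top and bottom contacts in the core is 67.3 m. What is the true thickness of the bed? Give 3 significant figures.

True thickness t = h · cos(dip) = 67.3 × cos 35°
t = 67.3 × 0.8192 = 55.129 m

55.1 m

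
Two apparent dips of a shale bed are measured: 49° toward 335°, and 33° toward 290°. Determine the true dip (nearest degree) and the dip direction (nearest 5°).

Represent each trace as a vector plunging at its apparent dip toward its trend (east-north-up frame): v₁ = (-0.277, 0.595, -0.755), v₂ = (-0.788, 0.287, -0.545).
Cross product v₁ × v₂ gives the pole to the plane: n ∝ (-0.107, 0.444, 0.389).
True dip = arccos(n_z / |n|) = arccos(0.6486) = 49.6°.
Dip direction = azimuth of (n_x, n_y) = atan2(-0.107, 0.444) = 346°.

true dip 50°, dip direction 345°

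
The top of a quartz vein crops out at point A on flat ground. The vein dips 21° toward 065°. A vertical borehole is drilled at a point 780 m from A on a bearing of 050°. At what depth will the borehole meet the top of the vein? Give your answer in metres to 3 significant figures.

289 m

The hole lies 15° from the dip direction, so the down-dip offset is 780 × cos 15° = 753.42 m.
Depth = down-dip offset × tan(dip) = 753.42 × tan 21° = 753.42 × 0.3839
Depth = 289.21 m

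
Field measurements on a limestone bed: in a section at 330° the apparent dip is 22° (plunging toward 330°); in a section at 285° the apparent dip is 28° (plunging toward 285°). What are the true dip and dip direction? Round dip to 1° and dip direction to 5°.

true dip 28°, dip direction 290°

Represent each trace as a vector plunging at its apparent dip toward its trend (east-north-up frame): v₁ = (-0.464, 0.803, -0.375), v₂ = (-0.853, 0.229, -0.469).
The plane normal is n = v₁ × v₂ ∝ (-0.291, 0.102, 0.579).
True dip = arccos(n_z / |n|) = arccos(0.8824) = 28.1°.
The horizontal component of n points toward azimuth atan2(n_x, n_y) = 289°, the dip direction.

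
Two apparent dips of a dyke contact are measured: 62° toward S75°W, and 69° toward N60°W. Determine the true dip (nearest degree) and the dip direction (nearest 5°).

true dip 69°, dip direction 300°

The two traces are lines in the plane: v₁ = (sin 255°·cos 62°, cos 255°·cos 62°, −sin 62°), v₂ = (sin 300°·cos 69°, cos 300°·cos 69°, −sin 69°).
Cross product v₁ × v₂ gives the pole to the plane: n ∝ (-0.272, 0.149, 0.119).
Dip δ = arctan(|n_h|/n_z) = arctan(0.310/0.119) = 69.0°.
Dip direction = azimuth of (n_x, n_y) = atan2(-0.272, 0.149) = 299°.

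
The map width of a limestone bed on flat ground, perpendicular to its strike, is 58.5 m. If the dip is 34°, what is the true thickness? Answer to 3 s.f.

True thickness t = w · sin(dip) = 58.5 × sin 34°
t = 58.5 × 0.5592 = 32.713 m

32.7 m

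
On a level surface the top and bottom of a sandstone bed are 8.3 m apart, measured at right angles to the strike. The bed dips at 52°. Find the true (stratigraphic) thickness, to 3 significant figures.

6.54 m

True thickness t = w · sin(dip) = 8.3 × sin 52°
t = 8.3 × 0.7880 = 6.540 m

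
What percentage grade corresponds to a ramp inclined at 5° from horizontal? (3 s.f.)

8.75%

grade % = 100 × tan 5° = 100 × 0.0875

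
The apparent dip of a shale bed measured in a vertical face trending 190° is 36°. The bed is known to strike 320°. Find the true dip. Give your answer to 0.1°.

43.5°

The section is 50° from the strike.
tan δ = tan α / sin β = tan 36° / sin 50° = 0.7265 / 0.7660 = 0.9484
δ = arctan(0.9484) = 43.48°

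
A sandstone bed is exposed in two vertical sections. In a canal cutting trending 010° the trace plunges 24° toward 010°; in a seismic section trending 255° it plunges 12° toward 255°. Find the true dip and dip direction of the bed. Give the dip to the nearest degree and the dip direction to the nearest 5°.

true dip 32°, dip direction 325°

Represent each trace as a vector plunging at its apparent dip toward its trend (east-north-up frame): v₁ = (0.159, 0.900, -0.407), v₂ = (-0.945, -0.253, -0.208).
The plane normal is n = v₁ × v₂ ∝ (-0.290, 0.417, 0.810).
True dip = arccos(n_z / |n|) = arccos(0.8471) = 32.1°.
Dip direction = atan2(-0.290, 0.417) = 325° (azimuth of n's horizontal projection).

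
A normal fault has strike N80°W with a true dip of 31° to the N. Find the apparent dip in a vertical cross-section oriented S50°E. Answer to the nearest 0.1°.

16.7°

Angle between strike (N80°W) and section (S50°E): β = 30°.
tan α = tan 31° × sin 30° = 0.6009 × 0.5000 = 0.3004
apparent dip = arctan 0.3004 = 16.72°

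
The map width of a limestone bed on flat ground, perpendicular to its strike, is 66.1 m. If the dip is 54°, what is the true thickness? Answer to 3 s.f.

53.5 m

True thickness t = w · sin(dip) = 66.1 × sin 54°
t = 66.1 × 0.8090 = 53.476 m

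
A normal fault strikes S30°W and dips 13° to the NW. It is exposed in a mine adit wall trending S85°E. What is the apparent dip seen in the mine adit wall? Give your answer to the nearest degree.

12°

Angle between strike (S30°W) and section (S85°E): β = 65°.
tan α = tan 13° × sin 65° = 0.2309 × 0.9063 = 0.2092
apparent dip = arctan 0.2092 = 11.82°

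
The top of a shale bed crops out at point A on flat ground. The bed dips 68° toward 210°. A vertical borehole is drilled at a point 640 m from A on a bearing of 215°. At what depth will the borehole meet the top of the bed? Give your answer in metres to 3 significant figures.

The hole lies 5° from the dip direction, so the down-dip offset is 640 × cos 5° = 637.56 m.
Depth = down-dip offset × tan(dip) = 637.56 × tan 68° = 637.56 × 2.4751
Depth = 1578.03 m

1580 m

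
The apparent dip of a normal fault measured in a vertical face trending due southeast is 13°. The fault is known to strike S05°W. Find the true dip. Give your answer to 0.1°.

The section is 50° from the strike.
tan(true dip) = tan 13° / sin 50° = 0.3014
true dip = arctan 0.3014 = 16.77°

16.8°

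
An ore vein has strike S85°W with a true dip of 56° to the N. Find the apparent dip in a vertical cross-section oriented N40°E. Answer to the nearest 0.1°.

46.4°

The section lies 45° from the strike.
tan(apparent dip) = tan 56° · sin 45° = 1.0483
α = arctan(1.0483) = 46.35°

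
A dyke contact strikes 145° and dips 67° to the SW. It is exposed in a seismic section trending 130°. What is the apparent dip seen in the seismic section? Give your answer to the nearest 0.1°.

The section lies 15° from the strike.
tan α = tan 67° × sin 15° = 2.3559 × 0.2588 = 0.6097
apparent dip = arctan 0.6097 = 31.37°

31.4°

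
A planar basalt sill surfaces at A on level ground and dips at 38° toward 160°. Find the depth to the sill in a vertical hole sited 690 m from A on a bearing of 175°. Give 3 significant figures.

521 m

The hole lies 15° from the dip direction, so the down-dip offset is 690 × cos 15° = 666.49 m.
Depth = down-dip offset × tan(dip) = 666.49 × tan 38° = 666.49 × 0.7813
Depth = 520.72 m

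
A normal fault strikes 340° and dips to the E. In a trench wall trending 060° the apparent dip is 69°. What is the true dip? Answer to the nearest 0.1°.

β = acute angle between strike 340° and section 060° = 80°.
tan(true dip) = tan 69° / sin 80° = 2.6453
true dip = arctan 2.6453 = 69.29°

69.3°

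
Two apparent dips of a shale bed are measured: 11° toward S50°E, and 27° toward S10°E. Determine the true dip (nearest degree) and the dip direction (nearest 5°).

true dip 31°, dip direction 200°

Each apparent-dip line lies in the plane. As unit vectors (x east, y north, z up), v₁ plunges 11°→S50°E and v₂ plunges 27°→S10°E.
n = v₁ × v₂ = (-0.119, -0.312, 0.562) (taken with n_z > 0).
True dip = arccos(n_z / |n|) = arccos(0.8599) = 30.7°.
Dip direction = atan2(-0.119, -0.312) = 201° (azimuth of n's horizontal projection).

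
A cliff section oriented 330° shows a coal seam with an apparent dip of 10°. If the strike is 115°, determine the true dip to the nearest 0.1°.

17.1°

The section is 35° from the strike.
tan δ = tan α / sin β = tan 10° / sin 35° = 0.1763 / 0.5736 = 0.3074
true dip = arctan 0.3074 = 17.09°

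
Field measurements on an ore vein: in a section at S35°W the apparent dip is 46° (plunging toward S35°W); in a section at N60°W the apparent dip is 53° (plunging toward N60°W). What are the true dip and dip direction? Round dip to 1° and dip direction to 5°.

true dip 58°, dip direction 265°

The two traces are lines in the plane: v₁ = (sin 215°·cos 46°, cos 215°·cos 46°, −sin 46°), v₂ = (sin 300°·cos 53°, cos 300°·cos 53°, −sin 53°).
Cross product v₁ × v₂ gives the pole to the plane: n ∝ (-0.671, -0.057, 0.416).
tan δ = √(n_x²+n_y²)/n_z = 0.673/0.416, so δ = 58.3°.
Dip direction = atan2(-0.671, -0.057) = 265° (azimuth of n's horizontal projection).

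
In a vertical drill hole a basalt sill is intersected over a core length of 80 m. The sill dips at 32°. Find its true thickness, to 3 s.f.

True thickness t = h · cos(dip) = 80 × cos 32°
t = 80 × 0.8480 = 67.844 m

67.8 m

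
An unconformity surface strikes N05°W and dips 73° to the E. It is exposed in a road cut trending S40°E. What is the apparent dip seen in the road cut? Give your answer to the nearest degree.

62°

Angle between strike (N05°W) and section (S40°E): β = 35°.
tan α = tan 73° × sin 35° = 3.2709 × 0.5736 = 1.8761
apparent dip = arctan 1.8761 = 61.94°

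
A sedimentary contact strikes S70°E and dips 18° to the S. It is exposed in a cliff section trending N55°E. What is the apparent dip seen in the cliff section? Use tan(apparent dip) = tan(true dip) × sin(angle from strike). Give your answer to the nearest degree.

15°

Angle between strike (S70°E) and section (N55°E): β = 55°.
tan α = tan 18° × sin 55° = 0.3249 × 0.8192 = 0.2662
apparent dip = arctan 0.2662 = 14.90°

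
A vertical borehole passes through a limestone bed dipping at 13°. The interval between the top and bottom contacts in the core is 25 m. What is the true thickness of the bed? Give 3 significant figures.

24.4 m

True thickness t = h · cos(dip) = 25 × cos 13°
t = 25 × 0.9744 = 24.359 m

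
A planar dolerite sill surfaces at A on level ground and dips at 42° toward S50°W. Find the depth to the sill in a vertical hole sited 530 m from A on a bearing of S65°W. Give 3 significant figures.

The hole lies 15° from the dip direction, so the down-dip offset is 530 × cos 15° = 511.94 m.
Depth = down-dip offset × tan(dip) = 511.94 × tan 42° = 511.94 × 0.9004
Depth = 460.95 m

461 m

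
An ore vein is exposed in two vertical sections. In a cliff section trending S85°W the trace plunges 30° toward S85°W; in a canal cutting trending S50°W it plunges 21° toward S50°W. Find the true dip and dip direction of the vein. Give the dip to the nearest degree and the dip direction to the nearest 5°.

Each apparent-dip line lies in the plane. As unit vectors (x east, y north, z up), v₁ plunges 30°→S85°W and v₂ plunges 21°→S50°W.
Cross product v₁ × v₂ gives the pole to the plane: n ∝ (-0.273, 0.048, 0.464).
True dip = arccos(n_z / |n|) = arccos(0.8583) = 30.9°.
Dip direction = azimuth of (n_x, n_y) = atan2(-0.273, 0.048) = 280°.

true dip 31°, dip direction 280°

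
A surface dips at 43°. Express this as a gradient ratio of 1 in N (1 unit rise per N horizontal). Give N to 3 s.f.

1 in 1.07

1 : N means tan θ = 1/N, so N = 1/tan 43° = 1/0.9325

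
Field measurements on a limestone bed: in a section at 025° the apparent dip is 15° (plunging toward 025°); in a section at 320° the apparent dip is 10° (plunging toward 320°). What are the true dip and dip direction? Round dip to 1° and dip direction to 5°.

true dip 15°, dip direction 010°

The two traces are lines in the plane: v₁ = (sin 25°·cos 15°, cos 25°·cos 15°, −sin 15°), v₂ = (sin 320°·cos 10°, cos 320°·cos 10°, −sin 10°).
n = v₁ × v₂ = (0.043, 0.235, 0.862) (taken with n_z > 0).
Dip δ = arctan(|n_h|/n_z) = arctan(0.239/0.862) = 15.5°.
Dip direction = atan2(0.043, 0.235) = 10° (azimuth of n's horizontal projection).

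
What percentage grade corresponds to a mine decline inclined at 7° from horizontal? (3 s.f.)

12.3%

grade % = 100 × tan 7° = 100 × 0.1228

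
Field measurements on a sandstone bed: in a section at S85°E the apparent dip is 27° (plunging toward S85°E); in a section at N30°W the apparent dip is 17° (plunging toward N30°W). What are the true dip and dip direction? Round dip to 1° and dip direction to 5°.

true dip 42°, dip direction 040°

Each apparent-dip line lies in the plane. As unit vectors (x east, y north, z up), v₁ plunges 27°→S85°E and v₂ plunges 17°→N30°W.
Cross product v₁ × v₂ gives the pole to the plane: n ∝ (0.399, 0.477, 0.698).
tan δ = √(n_x²+n_y²)/n_z = 0.621/0.698, so δ = 41.7°.
Dip direction = atan2(0.399, 0.477) = 40° (azimuth of n's horizontal projection).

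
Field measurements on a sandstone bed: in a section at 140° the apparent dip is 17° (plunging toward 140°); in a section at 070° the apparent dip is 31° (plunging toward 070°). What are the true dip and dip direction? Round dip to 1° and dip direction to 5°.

Each apparent-dip line lies in the plane. As unit vectors (x east, y north, z up), v₁ plunges 17°→140° and v₂ plunges 31°→070°.
n = v₁ × v₂ = (0.463, 0.081, 0.770) (taken with n_z > 0).
tan δ = √(n_x²+n_y²)/n_z = 0.470/0.770, so δ = 31.4°.
The horizontal component of n points toward azimuth atan2(n_x, n_y) = 80°, the dip direction.

true dip 31°, dip direction 080°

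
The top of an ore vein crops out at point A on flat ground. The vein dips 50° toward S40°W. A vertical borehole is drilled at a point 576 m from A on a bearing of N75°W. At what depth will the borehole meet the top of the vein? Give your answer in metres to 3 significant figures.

290 m

The hole lies 65° from the dip direction, so the down-dip offset is 576 × cos 65° = 243.43 m.
Depth = down-dip offset × tan(dip) = 243.43 × tan 50° = 243.43 × 1.1918
Depth = 290.11 m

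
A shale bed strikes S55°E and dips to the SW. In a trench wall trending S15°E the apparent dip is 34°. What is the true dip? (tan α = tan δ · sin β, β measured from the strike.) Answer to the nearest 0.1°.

β = acute angle between strike S55°E and section S15°E = 40°.
tan(true dip) = tan 34° / sin 40° = 1.0493
δ = arctan(1.0493) = 46.38°

46.4°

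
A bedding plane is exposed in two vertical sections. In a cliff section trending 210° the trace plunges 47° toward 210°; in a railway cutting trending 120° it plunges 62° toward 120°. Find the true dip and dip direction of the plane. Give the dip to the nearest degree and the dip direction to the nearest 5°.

true dip 65°, dip direction 150°

The two traces are lines in the plane: v₁ = (sin 210°·cos 47°, cos 210°·cos 47°, −sin 47°), v₂ = (sin 120°·cos 62°, cos 120°·cos 62°, −sin 62°).
n = v₁ × v₂ = (0.350, -0.598, 0.320) (taken with n_z > 0).
Dip δ = arctan(|n_h|/n_z) = arctan(0.693/0.320) = 65.2°.
Dip direction = atan2(0.350, -0.598) = 150° (azimuth of n's horizontal projection).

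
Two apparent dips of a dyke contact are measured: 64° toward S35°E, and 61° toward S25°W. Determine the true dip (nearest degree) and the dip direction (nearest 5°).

true dip 66°, dip direction 170°

Represent each trace as a vector plunging at its apparent dip toward its trend (east-north-up frame): v₁ = (0.251, -0.359, -0.899), v₂ = (-0.205, -0.439, -0.875).
n = v₁ × v₂ = (0.081, -0.404, 0.184) (taken with n_z > 0).
Dip δ = arctan(|n_h|/n_z) = arctan(0.412/0.184) = 65.9°.
Dip direction = atan2(0.081, -0.404) = 169° (azimuth of n's horizontal projection).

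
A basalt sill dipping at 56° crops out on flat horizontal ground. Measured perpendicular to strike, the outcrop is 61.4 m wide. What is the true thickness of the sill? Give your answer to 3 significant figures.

50.9 m

True thickness t = w · sin(dip) = 61.4 × sin 56°
t = 61.4 × 0.8290 = 50.903 m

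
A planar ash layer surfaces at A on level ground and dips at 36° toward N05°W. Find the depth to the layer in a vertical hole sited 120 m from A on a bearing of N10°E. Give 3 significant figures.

84.2 m

The hole lies 15° from the dip direction, so the down-dip offset is 120 × cos 15° = 115.91 m.
Depth = down-dip offset × tan(dip) = 115.91 × tan 36° = 115.91 × 0.7265
Depth = 84.21 m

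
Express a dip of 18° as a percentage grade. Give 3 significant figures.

32.5%

grade % = 100 × tan 18° = 100 × 0.3249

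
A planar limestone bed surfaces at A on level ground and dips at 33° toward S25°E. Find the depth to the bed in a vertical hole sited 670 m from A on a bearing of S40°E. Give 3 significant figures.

The hole lies 15° from the dip direction, so the down-dip offset is 670 × cos 15° = 647.17 m.
Depth = down-dip offset × tan(dip) = 647.17 × tan 33° = 647.17 × 0.6494
Depth = 420.28 m

420 m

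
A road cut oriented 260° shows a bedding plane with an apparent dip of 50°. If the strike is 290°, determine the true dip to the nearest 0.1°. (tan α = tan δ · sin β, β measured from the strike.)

67.2°

β = acute angle between strike 290° and section 260° = 30°.
tan(true dip) = tan 50° / sin 30° = 2.3835
δ = arctan(2.3835) = 67.24°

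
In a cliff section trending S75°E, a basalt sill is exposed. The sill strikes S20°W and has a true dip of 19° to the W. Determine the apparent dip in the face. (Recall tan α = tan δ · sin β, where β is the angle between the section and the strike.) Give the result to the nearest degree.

The section lies 85° from the strike.
tan α = tan 19° × sin 85° = 0.3443 × 0.9962 = 0.3430
α = arctan(0.3430) = 18.93°

19°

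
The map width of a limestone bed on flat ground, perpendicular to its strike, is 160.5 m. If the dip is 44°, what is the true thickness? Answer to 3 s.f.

111 m

True thickness t = w · sin(dip) = 160.5 × sin 44°
t = 160.5 × 0.6947 = 111.493 m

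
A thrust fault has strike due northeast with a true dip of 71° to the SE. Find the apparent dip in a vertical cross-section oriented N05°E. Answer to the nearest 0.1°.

The strike is due northeast and the section trends N05°E; the acute angle between them is β = 40°.
tan(apparent dip) = tan 71° · sin 40° = 1.8668
apparent dip = arctan 1.8668 = 61.82°

61.8°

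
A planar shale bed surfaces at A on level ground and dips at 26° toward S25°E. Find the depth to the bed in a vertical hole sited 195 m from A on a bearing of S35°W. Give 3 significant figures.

47.6 m

The hole lies 60° from the dip direction, so the down-dip offset is 195 × cos 60° = 97.50 m.
Depth = down-dip offset × tan(dip) = 97.50 × tan 26° = 97.50 × 0.4877
Depth = 47.55 m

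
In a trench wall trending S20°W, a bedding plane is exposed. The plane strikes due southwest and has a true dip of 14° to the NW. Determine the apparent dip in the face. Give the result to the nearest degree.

The strike is due southwest and the section trends S20°W; the acute angle between them is β = 25°.
tan(apparent dip) = tan 14° · sin 25° = 0.1054
α = arctan(0.1054) = 6.02°

6°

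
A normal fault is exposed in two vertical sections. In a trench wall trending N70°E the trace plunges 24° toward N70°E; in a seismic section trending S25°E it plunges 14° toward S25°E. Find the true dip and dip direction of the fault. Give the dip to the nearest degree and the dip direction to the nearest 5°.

Represent each trace as a vector plunging at its apparent dip toward its trend (east-north-up frame): v₁ = (0.858, 0.312, -0.407), v₂ = (0.410, -0.879, -0.242).
n = v₁ × v₂ = (0.433, -0.041, 0.883) (taken with n_z > 0).
Dip δ = arctan(|n_h|/n_z) = arctan(0.435/0.883) = 26.2°.
Dip direction = azimuth of (n_x, n_y) = atan2(0.433, -0.041) = 95°.

true dip 26°, dip direction 095°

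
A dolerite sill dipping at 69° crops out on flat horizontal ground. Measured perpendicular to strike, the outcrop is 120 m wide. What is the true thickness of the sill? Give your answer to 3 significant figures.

112 m

True thickness t = w · sin(dip) = 120 × sin 69°
t = 120 × 0.9336 = 112.030 m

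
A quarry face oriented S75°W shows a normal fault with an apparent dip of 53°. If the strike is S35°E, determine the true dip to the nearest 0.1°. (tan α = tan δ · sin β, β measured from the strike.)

54.7°

The section is 70° from the strike.
tan δ = tan α / sin β = tan 53° / sin 70° = 1.3270 / 0.9397 = 1.4122
true dip = arctan 1.4122 = 54.70°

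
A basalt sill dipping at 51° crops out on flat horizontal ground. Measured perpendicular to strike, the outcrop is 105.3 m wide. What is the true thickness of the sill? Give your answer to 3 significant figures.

True thickness t = w · sin(dip) = 105.3 × sin 51°
t = 105.3 × 0.7771 = 81.833 m

81.8 m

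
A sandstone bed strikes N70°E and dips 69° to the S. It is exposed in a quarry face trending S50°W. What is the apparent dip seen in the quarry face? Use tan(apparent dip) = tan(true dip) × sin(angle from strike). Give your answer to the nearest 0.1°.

41.7°

Angle between strike (N70°E) and section (S50°W): β = 20°.
tan(apparent dip) = tan 69° · sin 20° = 0.8910
apparent dip = arctan 0.8910 = 41.70°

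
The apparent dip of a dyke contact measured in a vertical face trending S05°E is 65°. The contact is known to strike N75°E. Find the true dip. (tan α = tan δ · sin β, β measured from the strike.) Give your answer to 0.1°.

The section is 80° from the strike.
tan δ = tan α / sin β = tan 65° / sin 80° = 2.1445 / 0.9848 = 2.1776
true dip = arctan 2.1776 = 65.33°

65.3°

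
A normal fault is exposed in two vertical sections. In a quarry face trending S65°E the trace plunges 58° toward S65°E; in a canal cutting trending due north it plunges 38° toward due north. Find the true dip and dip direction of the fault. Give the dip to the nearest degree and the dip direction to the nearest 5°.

true dip 66°, dip direction 070°

Represent each trace as a vector plunging at its apparent dip toward its trend (east-north-up frame): v₁ = (0.480, -0.224, -0.848), v₂ = (0.000, 0.788, -0.616).
The plane normal is n = v₁ × v₂ ∝ (0.806, 0.296, 0.378).
Dip δ = arctan(|n_h|/n_z) = arctan(0.859/0.378) = 66.2°.
Dip direction = azimuth of (n_x, n_y) = atan2(0.806, 0.296) = 70°.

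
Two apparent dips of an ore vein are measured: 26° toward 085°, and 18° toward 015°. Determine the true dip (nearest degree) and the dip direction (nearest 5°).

true dip 27°, dip direction 065°

The two traces are lines in the plane: v₁ = (sin 85°·cos 26°, cos 85°·cos 26°, −sin 26°), v₂ = (sin 15°·cos 18°, cos 15°·cos 18°, −sin 18°).
Cross product v₁ × v₂ gives the pole to the plane: n ∝ (0.379, 0.169, 0.803).
True dip = arccos(n_z / |n|) = arccos(0.8887) = 27.3°.
Dip direction = azimuth of (n_x, n_y) = atan2(0.379, 0.169) = 66°.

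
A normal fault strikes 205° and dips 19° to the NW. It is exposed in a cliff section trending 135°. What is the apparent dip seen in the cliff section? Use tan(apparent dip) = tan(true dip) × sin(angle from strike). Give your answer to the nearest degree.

18°

The section lies 70° from the strike.
tan(apparent dip) = tan 19° · sin 70° = 0.3236
α = arctan(0.3236) = 17.93°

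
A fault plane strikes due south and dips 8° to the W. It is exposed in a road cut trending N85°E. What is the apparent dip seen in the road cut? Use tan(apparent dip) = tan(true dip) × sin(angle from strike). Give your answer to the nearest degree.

The strike is due south and the section trends N85°E; the acute angle between them is β = 85°.
tan(apparent dip) = tan 8° · sin 85° = 0.1400
α = arctan(0.1400) = 7.97°

8°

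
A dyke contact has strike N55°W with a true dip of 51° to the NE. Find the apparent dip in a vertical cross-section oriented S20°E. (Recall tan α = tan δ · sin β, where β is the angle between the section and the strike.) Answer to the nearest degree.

Angle between strike (N55°W) and section (S20°E): β = 35°.
tan α = tan 51° × sin 35° = 1.2349 × 0.5736 = 0.7083
α = arctan(0.7083) = 35.31°

35°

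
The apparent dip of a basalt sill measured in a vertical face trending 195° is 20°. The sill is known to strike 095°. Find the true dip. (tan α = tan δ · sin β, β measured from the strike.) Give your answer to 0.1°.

The section is 80° from the strike.
tan δ = tan α / sin β = tan 20° / sin 80° = 0.3640 / 0.9848 = 0.3696
true dip = arctan 0.3696 = 20.28°

20.3°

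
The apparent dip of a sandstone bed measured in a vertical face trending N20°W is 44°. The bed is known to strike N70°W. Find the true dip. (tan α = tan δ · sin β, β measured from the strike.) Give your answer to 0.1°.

β = acute angle between strike N70°W and section N20°W = 50°.
tan δ = tan α / sin β = tan 44° / sin 50° = 0.9657 / 0.7660 = 1.2606
true dip = arctan 1.2606 = 51.58°

51.6°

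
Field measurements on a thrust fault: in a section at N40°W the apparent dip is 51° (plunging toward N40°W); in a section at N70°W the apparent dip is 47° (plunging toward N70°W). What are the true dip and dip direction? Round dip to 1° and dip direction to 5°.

Represent each trace as a vector plunging at its apparent dip toward its trend (east-north-up frame): v₁ = (-0.405, 0.482, -0.777), v₂ = (-0.641, 0.233, -0.731).
n = v₁ × v₂ = (-0.171, 0.202, 0.215) (taken with n_z > 0).
True dip = arccos(n_z / |n|) = arccos(0.6293) = 51.0°.
Dip direction = atan2(-0.171, 0.202) = 320° (azimuth of n's horizontal projection).

true dip 51°, dip direction 320°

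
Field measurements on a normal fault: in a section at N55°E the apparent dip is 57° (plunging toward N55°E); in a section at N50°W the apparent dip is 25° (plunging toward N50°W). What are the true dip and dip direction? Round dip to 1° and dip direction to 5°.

Represent each trace as a vector plunging at its apparent dip toward its trend (east-north-up frame): v₁ = (0.446, 0.312, -0.839), v₂ = (-0.694, 0.583, -0.423).
Cross product v₁ × v₂ gives the pole to the plane: n ∝ (0.357, 0.771, 0.477).
Dip δ = arctan(|n_h|/n_z) = arctan(0.849/0.477) = 60.7°.
Dip direction = atan2(0.357, 0.771) = 25° (azimuth of n's horizontal projection).

true dip 61°, dip direction 025°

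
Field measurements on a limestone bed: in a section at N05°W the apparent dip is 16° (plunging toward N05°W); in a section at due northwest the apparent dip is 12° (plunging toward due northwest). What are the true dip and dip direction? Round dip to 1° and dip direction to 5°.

The two traces are lines in the plane: v₁ = (sin 355°·cos 16°, cos 355°·cos 16°, −sin 16°), v₂ = (sin 315°·cos 12°, cos 315°·cos 12°, −sin 12°).
The plane normal is n = v₁ × v₂ ∝ (-0.008, 0.173, 0.604).
Dip δ = arctan(|n_h|/n_z) = arctan(0.173/0.604) = 16.0°.
Dip direction = atan2(-0.008, 0.173) = 357° (azimuth of n's horizontal projection).

true dip 16°, dip direction 355°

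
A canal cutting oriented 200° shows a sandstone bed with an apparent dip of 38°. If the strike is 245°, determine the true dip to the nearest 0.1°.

β = acute angle between strike 245° and section 200° = 45°.
tan δ = tan α / sin β = tan 38° / sin 45° = 0.7813 / 0.7071 = 1.1049
true dip = arctan 1.1049 = 47.85°

47.9°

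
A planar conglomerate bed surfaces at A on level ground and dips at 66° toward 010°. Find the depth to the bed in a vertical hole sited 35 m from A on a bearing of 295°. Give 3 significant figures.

20.3 m

The hole lies 75° from the dip direction, so the down-dip offset is 35 × cos 75° = 9.06 m.
Depth = down-dip offset × tan(dip) = 9.06 × tan 66° = 9.06 × 2.2460
Depth = 20.35 m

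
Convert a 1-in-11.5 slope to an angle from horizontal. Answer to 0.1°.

5.0°

tan θ = 1/11.5 = 0.0870
θ = arctan(0.0870) = 4.97°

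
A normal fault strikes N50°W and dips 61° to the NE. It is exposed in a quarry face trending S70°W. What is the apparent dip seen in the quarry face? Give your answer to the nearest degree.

Angle between strike (N50°W) and section (S70°W): β = 60°.
tan α = tan 61° × sin 60° = 1.8040 × 0.8660 = 1.5624
α = arctan(1.5624) = 57.38°

57°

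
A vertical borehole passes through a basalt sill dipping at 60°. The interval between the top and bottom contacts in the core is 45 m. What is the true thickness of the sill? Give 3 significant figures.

22.5 m

True thickness t = h · cos(dip) = 45 × cos 60°
t = 45 × 0.5000 = 22.500 m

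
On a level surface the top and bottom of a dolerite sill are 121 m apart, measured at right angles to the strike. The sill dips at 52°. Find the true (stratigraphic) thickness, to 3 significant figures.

95.3 m

True thickness t = w · sin(dip) = 121 × sin 52°
t = 121 × 0.7880 = 95.349 m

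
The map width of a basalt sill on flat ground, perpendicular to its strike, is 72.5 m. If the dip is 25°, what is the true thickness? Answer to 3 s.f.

True thickness t = w · sin(dip) = 72.5 × sin 25°
t = 72.5 × 0.4226 = 30.640 m

30.6 m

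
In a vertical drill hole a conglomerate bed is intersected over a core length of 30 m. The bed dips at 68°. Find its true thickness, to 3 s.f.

11.2 m

True thickness t = h · cos(dip) = 30 × cos 68°
t = 30 × 0.3746 = 11.238 m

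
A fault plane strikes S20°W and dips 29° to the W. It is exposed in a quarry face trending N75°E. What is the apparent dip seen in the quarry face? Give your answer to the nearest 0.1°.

24.4°

The strike is S20°W and the section trends N75°E; the acute angle between them is β = 55°.
tan α = tan 29° × sin 55° = 0.5543 × 0.8192 = 0.4541
α = arctan(0.4541) = 24.42°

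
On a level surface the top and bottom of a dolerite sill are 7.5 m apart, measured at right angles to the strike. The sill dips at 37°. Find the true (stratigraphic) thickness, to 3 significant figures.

True thickness t = w · sin(dip) = 7.5 × sin 37°
t = 7.5 × 0.6018 = 4.514 m

4.51 m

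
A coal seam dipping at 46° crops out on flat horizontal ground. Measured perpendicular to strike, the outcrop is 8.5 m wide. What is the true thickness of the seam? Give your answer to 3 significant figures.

6.11 m

True thickness t = w · sin(dip) = 8.5 × sin 46°
t = 8.5 × 0.7193 = 6.114 m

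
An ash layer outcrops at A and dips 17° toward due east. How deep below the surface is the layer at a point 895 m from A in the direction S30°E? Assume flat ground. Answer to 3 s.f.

The hole lies 60° from the dip direction, so the down-dip offset is 895 × cos 60° = 447.50 m.
Depth = down-dip offset × tan(dip) = 447.50 × tan 17° = 447.50 × 0.3057
Depth = 136.81 m

137 m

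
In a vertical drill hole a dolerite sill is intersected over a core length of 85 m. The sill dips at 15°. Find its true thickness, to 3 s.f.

True thickness t = h · cos(dip) = 85 × cos 15°
t = 85 × 0.9659 = 82.104 m

82.1 m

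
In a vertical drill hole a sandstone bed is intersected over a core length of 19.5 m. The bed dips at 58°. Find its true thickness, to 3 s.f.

10.3 m

True thickness t = h · cos(dip) = 19.5 × cos 58°
t = 19.5 × 0.5299 = 10.333 m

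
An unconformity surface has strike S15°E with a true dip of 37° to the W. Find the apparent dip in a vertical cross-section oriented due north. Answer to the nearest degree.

Angle between strike (S15°E) and section (due north): β = 15°.
tan(apparent dip) = tan 37° · sin 15° = 0.1950
α = arctan(0.1950) = 11.04°

11°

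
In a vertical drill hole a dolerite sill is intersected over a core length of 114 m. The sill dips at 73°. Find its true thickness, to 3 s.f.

True thickness t = h · cos(dip) = 114 × cos 73°
t = 114 × 0.2924 = 33.330 m

33.3 m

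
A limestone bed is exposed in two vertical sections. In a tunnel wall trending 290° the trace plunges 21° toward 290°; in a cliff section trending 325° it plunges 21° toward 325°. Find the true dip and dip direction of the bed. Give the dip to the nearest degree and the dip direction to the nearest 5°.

The two traces are lines in the plane: v₁ = (sin 290°·cos 21°, cos 290°·cos 21°, −sin 21°), v₂ = (sin 325°·cos 21°, cos 325°·cos 21°, −sin 21°).
n = v₁ × v₂ = (-0.160, 0.122, 0.500) (taken with n_z > 0).
Dip δ = arctan(|n_h|/n_z) = arctan(0.201/0.500) = 21.9°.
Dip direction = azimuth of (n_x, n_y) = atan2(-0.160, 0.122) = 308°.

true dip 22°, dip direction 310°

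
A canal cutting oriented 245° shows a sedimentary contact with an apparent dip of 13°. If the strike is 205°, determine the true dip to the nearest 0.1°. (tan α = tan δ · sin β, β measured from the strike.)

β = acute angle between strike 205° and section 245° = 40°.
tan δ = tan α / sin β = tan 13° / sin 40° = 0.2309 / 0.6428 = 0.3592
true dip = arctan 0.3592 = 19.76°

19.8°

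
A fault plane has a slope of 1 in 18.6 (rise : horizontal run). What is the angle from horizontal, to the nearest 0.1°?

3.1°

tan θ = 1/18.6 = 0.0538
θ = arctan(0.0538) = 3.08°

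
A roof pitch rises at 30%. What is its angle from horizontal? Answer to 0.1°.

16.7°

tan θ = 30/100 = 0.3000
θ = arctan(0.3000) = 16.70°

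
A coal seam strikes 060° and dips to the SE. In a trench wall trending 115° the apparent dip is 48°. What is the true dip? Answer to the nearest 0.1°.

The section is 55° from the strike.
tan(true dip) = tan 48° / sin 55° = 1.3558
true dip = arctan 1.3558 = 53.59°

53.6°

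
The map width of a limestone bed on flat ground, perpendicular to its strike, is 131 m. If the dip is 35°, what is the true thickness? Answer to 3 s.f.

75.1 m

True thickness t = w · sin(dip) = 131 × sin 35°
t = 131 × 0.5736 = 75.139 m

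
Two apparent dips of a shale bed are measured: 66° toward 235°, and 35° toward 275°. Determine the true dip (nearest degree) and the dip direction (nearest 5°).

true dip 70°, dip direction 200°

Each apparent-dip line lies in the plane. As unit vectors (x east, y north, z up), v₁ plunges 66°→235° and v₂ plunges 35°→275°.
Cross product v₁ × v₂ gives the pole to the plane: n ∝ (-0.199, -0.554, 0.214).
True dip = arccos(n_z / |n|) = arccos(0.3417) = 70.0°.
Dip direction = azimuth of (n_x, n_y) = atan2(-0.199, -0.554) = 200°.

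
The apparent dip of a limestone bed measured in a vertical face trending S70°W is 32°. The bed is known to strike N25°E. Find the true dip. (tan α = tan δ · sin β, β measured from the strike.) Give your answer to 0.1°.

The section is 45° from the strike.
tan δ = tan α / sin β = tan 32° / sin 45° = 0.6249 / 0.7071 = 0.8837
δ = arctan(0.8837) = 41.47°

41.5°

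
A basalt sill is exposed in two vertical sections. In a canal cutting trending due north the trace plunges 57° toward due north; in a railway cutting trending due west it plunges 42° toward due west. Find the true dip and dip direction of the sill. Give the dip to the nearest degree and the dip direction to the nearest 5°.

Represent each trace as a vector plunging at its apparent dip toward its trend (east-north-up frame): v₁ = (0.000, 0.545, -0.839), v₂ = (-0.743, -0.000, -0.669).
Cross product v₁ × v₂ gives the pole to the plane: n ∝ (-0.364, 0.623, 0.405).
True dip = arccos(n_z / |n|) = arccos(0.4890) = 60.7°.
The horizontal component of n points toward azimuth atan2(n_x, n_y) = 330°, the dip direction.

true dip 61°, dip direction 330°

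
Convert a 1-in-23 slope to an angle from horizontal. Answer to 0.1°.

2.5°

tan θ = 1/23 = 0.0435
θ = arctan(0.0435) = 2.49°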